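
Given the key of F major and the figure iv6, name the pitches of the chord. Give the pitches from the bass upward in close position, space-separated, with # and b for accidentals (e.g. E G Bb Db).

Scale degree 4 in F major is Bb; here the chord built on it is altered to a minor triad. iv6 is the minor subdominant, borrowed from the parallel minor.
So the chord is Bb-Db-F.
With the 6 figure the chord is in first inversion; from the bass Db upward in close position it reads Db-F-Bb.

Db F Bb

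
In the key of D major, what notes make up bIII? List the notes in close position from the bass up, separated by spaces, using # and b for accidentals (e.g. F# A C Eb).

F A C

Scale degree 3 in D major is F#; lowering it a half step gives F. bIII is a major triad on the lowered third degree, borrowed from the parallel minor.
So the chord is F-A-C.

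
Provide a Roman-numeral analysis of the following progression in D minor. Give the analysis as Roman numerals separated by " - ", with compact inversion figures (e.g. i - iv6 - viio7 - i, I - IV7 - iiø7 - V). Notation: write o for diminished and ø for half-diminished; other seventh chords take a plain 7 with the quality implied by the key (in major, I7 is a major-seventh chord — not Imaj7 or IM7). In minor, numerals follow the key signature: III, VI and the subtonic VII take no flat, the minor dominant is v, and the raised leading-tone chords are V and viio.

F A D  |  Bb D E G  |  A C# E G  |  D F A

F-A-D: root D is the tonic; minor triad there is i6.
Bb-D-E-G has root E, degree 2 in D minor, so iiø43.
A-C#-E-G has root A, degree 5 in D minor, so V7.
D-F-A: root D is the tonic; minor triad there is i.

i6 - iiø43 - V7 - i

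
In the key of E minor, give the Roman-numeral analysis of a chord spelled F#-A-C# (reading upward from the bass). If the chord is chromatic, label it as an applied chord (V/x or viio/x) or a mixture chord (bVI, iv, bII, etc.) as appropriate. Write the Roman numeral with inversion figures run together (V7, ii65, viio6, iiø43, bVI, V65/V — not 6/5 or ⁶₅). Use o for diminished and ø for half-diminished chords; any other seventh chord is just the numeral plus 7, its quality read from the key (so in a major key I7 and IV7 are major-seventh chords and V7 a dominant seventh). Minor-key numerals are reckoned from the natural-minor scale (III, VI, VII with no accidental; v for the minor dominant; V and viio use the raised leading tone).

Stacked in thirds the chord is F#-A-C#: a minor triad on F#.
F# is the second degree of E minor. This is the minor supertonic, borrowed from the parallel major (the Dorian ii).

ii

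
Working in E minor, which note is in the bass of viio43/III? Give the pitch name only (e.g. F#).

C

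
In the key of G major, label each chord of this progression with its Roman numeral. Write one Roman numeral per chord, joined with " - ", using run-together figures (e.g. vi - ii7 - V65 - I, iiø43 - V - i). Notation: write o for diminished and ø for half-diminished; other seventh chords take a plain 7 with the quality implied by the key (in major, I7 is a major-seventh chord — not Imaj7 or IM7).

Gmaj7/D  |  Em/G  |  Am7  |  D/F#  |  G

I43 - vi6 - ii7 - V6 - I

Gmaj7/D: root G is the tonic; major seventh chord there is I43.
Em/G: root E is the submediant; minor triad there is vi6.
Am7 has root A, degree 2 in G major, so ii7.
D/F#: root D is the dominant; major triad there is V6.
G has root G, degree 1 in G major, so I.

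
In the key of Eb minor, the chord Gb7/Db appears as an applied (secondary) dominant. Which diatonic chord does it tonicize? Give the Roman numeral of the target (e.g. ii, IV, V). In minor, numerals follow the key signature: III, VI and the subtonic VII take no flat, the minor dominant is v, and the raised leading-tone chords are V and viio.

The chord is a dominant seventh chord on Gb.
A dominant resolves down a perfect fifth: Gb → Cb. In Eb minor, Cb is scale degree 6, i.e. VI.

VI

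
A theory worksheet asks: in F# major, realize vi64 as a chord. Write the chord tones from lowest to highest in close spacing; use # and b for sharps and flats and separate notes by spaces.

A# D# F#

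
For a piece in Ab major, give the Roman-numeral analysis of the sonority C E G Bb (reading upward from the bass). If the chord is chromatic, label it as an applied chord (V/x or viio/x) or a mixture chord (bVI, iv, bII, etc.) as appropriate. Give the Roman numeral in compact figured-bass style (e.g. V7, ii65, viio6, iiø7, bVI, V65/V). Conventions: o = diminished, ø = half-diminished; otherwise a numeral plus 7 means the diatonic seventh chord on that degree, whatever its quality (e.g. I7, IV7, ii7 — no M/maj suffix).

V7/vi

The pitches C-E-G-Bb form a dominant seventh chord rooted on C.
C is not a diatonic chord root with this quality in Ab major, but it lies a perfect fifth above F (vi), so the chord functions as an applied dominant of vi.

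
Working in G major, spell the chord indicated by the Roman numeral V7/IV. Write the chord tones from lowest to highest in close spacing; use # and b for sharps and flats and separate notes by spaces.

The slash means an applied dominant: we want the dominant of IV. In G major, IV is C major, and its dominant is built on G.
Building a dominant seventh chord on G gives G-B-D-F.

G B D F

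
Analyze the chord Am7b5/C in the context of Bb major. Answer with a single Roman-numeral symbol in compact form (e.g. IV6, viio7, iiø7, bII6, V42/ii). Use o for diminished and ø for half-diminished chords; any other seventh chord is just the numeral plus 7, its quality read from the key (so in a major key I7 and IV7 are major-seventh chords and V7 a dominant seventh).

Stacked in thirds the chord is A-C-Eb-G: a half-diminished seventh chord on A.
In Bb major, A is the leading tone; the diatonic half-diminished seventh chord there is viiø7.
With C in the bass the chord is in first inversion, so the figured bass is 65.

viiø65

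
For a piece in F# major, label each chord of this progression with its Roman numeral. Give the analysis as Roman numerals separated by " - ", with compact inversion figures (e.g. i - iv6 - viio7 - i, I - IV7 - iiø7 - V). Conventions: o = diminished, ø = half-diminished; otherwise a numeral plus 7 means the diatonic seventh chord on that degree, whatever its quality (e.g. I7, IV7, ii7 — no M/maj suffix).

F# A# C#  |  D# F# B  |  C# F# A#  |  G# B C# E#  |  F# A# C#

F#-A#-C#: major triad on F# = scale degree 1 → I.
D#-F#-B: major triad on B = scale degree 4 → IV6.
C#-F#-A#: root F# is the tonic; major triad there is I64.
G#-B-C#-E#: root C# is the dominant; dominant seventh chord there is V43.
F#-A#-C#: major triad on F# = scale degree 1 → I.

I - IV6 - I64 - V43 - I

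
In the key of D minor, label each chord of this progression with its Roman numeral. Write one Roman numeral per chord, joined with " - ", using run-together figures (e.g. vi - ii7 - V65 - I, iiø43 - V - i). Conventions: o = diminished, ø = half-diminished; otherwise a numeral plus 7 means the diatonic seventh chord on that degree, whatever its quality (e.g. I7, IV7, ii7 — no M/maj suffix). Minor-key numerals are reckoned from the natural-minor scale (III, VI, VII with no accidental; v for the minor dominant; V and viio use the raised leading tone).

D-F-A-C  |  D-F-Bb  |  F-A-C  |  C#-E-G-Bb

D-F-A-C has root D, degree 1 in D minor, so i7.
D-F-Bb: major triad on Bb = scale degree 6 → VI6.
F-A-C: root F is the mediant; major triad there is III.
C#-E-G-Bb has root C#, degree 7 in D minor, so viio7.

i7 - VI6 - III - viio7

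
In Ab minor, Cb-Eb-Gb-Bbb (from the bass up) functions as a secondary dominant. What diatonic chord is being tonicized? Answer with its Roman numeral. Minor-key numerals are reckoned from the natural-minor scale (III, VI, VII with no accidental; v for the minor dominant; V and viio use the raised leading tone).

VI

The chord is a dominant seventh chord on Cb.
A dominant resolves down a perfect fifth: Cb → Fb. In Ab minor, Fb is scale degree 6, i.e. VI.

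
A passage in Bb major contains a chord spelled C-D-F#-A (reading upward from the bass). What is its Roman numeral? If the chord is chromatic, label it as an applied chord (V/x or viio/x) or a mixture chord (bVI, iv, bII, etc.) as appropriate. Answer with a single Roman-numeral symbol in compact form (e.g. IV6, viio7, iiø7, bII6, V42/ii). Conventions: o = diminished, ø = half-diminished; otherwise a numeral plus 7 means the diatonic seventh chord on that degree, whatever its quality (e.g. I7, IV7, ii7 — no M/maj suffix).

V42/vi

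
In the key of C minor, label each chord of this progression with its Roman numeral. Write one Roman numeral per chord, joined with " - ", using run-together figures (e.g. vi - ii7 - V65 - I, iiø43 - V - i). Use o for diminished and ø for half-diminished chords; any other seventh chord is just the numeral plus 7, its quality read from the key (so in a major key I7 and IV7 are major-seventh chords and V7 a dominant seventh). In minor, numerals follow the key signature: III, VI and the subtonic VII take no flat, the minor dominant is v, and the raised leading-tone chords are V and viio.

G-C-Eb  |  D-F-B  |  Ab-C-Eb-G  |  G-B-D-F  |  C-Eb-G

i64 - viio6 - VI7 - V7 - i

G-C-Eb has root C, degree 1 in C minor, so i64.
D-F-B has root B, degree 7 in C minor, so viio6.
Ab-C-Eb-G: major seventh chord on Ab = scale degree 6 → VI7.
G-B-D-F: dominant seventh chord on G = scale degree 5 → V7.
C-Eb-G: minor triad on C = scale degree 1 → i.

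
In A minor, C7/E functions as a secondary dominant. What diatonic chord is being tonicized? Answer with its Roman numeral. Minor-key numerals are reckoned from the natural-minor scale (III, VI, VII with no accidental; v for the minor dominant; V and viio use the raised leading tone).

The chord is a dominant seventh chord on C.
A dominant resolves down a perfect fifth: C → F. In A minor, F is scale degree 6, i.e. VI.

VI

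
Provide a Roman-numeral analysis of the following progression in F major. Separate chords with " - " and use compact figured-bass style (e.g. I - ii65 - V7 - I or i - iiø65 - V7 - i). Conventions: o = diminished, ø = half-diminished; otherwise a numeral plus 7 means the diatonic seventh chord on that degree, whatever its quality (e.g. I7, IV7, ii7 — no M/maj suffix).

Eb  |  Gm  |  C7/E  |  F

Eb: Eb with this quality isn't in the key; it's bVII, borrowed from the parallel minor.
Gm has root G, degree 2 in F major, so ii.
C7/E: root C is the dominant; dominant seventh chord there is V65.
F: major triad on F = scale degree 1 → I.

bVII - ii - V65 - I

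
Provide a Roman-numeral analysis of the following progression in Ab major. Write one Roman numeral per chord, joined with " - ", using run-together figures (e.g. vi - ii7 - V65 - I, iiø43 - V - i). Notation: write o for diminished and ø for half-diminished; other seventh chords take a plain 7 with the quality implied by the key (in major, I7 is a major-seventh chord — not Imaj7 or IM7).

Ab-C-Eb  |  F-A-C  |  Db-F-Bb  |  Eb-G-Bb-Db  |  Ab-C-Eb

I - V/ii - ii6 - V7 - I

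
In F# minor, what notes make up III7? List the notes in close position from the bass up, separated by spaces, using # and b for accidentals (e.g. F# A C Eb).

A C# E G#

In F# minor, the third degree is A, and the diatonic chord built there is a major seventh chord.
Stacking thirds from A gives A-C#-E-G#.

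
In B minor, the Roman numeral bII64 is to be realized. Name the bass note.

bII in B minor has root C; the chord is C-E-G.
The figure 64 means second inversion — the fifth is in the bass.

G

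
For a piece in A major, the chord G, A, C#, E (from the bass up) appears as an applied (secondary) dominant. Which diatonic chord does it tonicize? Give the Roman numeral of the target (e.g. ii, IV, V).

The chord is a dominant seventh chord on A.
A dominant resolves down a perfect fifth: A → D. In A major, D is scale degree 4, i.e. IV.

IV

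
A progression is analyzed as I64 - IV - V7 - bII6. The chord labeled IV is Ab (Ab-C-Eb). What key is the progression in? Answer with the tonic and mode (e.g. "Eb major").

Eb major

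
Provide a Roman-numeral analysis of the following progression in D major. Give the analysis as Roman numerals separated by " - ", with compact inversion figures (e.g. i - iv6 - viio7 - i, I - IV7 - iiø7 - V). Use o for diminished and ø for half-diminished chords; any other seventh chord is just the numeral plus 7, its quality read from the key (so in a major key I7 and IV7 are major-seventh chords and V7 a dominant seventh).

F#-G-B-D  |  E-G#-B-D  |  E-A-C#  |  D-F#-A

F#-G-B-D: root G is the subdominant; major seventh chord there is IV42.
E-G#-B-D: a dominant seventh chord on E, the applied dominant of V → V7/V.
E-A-C#: root A is the dominant; major triad there is V64.
D-F#-A has root D, degree 1 in D major, so I.

IV42 - V7/V - V64 - I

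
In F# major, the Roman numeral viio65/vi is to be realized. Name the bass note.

E#

The applied chord viio65/vi is rooted on C##: C##-E#-G#-B.
The figure 65 means first inversion — the third is in the bass.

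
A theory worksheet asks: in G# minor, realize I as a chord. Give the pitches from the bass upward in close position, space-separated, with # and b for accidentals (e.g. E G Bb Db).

G# B# D#

I is the major tonic (Picardy third), borrowed from the parallel major. In G# minor that root is G#.
So the chord is G#-B#-D#, a major triad.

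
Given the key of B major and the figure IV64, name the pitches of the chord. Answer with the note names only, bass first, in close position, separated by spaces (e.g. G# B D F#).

In B major, scale degree 4 is E, and the diatonic chord built there is a major triad.
That chord is spelled E-G#-B.
The figured bass 64 indicates second inversion, placing the fifth (B) in the bass: B-E-G#.

B E G#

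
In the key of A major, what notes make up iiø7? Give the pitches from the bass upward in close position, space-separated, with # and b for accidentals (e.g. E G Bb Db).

Scale degree 2 in A major is B; here the chord built on it is altered to a half-diminished seventh chord. iiø7 is the half-diminished supertonic seventh, borrowed from the parallel minor.
So the chord is B-D-F-A, a half-diminished seventh chord.

B D F A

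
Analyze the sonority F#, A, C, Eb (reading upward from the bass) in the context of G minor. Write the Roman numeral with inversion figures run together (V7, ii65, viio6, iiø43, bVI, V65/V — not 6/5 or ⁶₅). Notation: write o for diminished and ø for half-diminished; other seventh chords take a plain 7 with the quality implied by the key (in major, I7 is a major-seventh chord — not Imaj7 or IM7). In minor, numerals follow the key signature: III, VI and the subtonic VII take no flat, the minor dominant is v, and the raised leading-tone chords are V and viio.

Stacked in thirds the chord is F#-A-C-Eb: a fully diminished seventh chord on F#.
In G minor, F# is the leading tone; the diatonic fully diminished seventh chord there is viio7.

viio7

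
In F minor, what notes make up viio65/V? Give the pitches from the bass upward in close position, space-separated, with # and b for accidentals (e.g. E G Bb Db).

viio65/V is a secondary leading-tone chord. The target V is C in F minor; the applied chord is rooted a semitone below, on B.
Building a fully diminished seventh chord on B gives B-D-F-Ab.
With the 65 figure the chord is in first inversion; from the bass D upward in close position it reads D-F-Ab-B.

D F Ab B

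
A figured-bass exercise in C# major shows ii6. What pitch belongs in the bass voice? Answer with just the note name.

F#

ii in C# major has root D#; the chord is D#-F#-A#.
The figure 6 means first inversion — the third is in the bass.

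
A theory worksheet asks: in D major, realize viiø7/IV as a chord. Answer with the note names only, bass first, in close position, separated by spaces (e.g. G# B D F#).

F# A C E

viiø7/IV is a secondary leading-tone chord. The target IV is G in D major; the applied chord is rooted a semitone below, on F#.
Building a half-diminished seventh chord on F# gives F#-A-C-E.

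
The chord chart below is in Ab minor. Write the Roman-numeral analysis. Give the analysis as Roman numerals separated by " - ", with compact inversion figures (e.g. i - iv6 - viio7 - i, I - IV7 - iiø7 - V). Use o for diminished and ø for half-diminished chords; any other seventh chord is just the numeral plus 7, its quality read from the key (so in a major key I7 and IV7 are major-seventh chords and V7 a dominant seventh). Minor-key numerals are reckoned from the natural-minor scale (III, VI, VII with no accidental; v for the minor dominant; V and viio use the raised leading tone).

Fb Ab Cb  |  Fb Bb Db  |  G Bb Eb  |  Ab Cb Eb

VI - iio64 - V6 - i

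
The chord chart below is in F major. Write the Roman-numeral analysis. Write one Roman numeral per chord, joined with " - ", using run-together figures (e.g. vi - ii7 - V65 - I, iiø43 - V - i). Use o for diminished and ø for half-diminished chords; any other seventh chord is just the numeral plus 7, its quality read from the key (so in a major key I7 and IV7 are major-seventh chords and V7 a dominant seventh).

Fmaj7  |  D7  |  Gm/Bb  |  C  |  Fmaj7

I7 - V7/ii - ii6 - V - I7

Fmaj7: major seventh chord on F = scale degree 1 → I7.
D7: chromatic; D is V of ii, so V7/ii.
Gm/Bb: minor triad on G = scale degree 2 → ii6.
C: major triad on C = scale degree 5 → V.
Fmaj7: major seventh chord on F = scale degree 1 → I7.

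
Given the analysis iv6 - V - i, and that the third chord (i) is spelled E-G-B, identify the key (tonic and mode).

E minor

The anchor chord is a minor triad on E, labeled i.
If E is scale degree 1 and the mode makes that degree carry a minor triad, the tonic is E and the mode is minor.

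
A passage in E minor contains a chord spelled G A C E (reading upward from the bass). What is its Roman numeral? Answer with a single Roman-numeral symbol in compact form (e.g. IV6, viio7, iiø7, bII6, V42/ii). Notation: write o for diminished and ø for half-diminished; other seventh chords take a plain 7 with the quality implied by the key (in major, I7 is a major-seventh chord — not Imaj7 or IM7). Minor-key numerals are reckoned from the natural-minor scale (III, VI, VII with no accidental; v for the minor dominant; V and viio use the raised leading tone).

iv42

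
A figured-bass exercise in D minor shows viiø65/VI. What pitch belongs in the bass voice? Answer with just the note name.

C

The applied chord viiø65/VI is rooted on A: A-C-Eb-G.
The figure 65 means first inversion — the third is in the bass.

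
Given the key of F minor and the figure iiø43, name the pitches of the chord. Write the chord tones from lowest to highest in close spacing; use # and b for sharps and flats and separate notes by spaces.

Db F G Bb

In F minor, the second degree is G, and the diatonic chord built there is a half-diminished seventh chord.
Stacking thirds from G gives G-Bb-Db-F.
With the 43 figure the chord is in second inversion; from the bass Db upward in close position it reads Db-F-G-Bb.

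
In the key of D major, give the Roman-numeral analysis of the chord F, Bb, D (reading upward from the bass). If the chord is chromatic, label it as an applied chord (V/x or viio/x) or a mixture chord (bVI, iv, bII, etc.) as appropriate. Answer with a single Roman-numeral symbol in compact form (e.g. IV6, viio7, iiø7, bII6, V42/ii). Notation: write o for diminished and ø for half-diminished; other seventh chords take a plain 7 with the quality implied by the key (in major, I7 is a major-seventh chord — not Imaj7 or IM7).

Stacked in thirds the chord is Bb-D-F: a major triad on Bb.
Bb is the lowered sixth degree of D major (diatonic 6 would be B). This is a major triad on the lowered sixth degree, borrowed from the parallel minor.
With F in the bass the chord is in second inversion, so the figured bass is 64.

bVI64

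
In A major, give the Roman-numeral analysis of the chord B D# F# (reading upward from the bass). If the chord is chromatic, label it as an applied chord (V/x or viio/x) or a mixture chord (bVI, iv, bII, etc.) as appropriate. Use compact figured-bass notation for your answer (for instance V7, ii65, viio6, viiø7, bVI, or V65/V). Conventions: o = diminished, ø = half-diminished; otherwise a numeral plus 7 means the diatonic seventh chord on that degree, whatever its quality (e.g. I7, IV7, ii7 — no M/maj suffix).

V/V

The pitches B-D#-F# form a major triad rooted on B.
B is not a diatonic chord root with this quality in A major, but it lies a perfect fifth above E (V), so the chord functions as an applied dominant of V.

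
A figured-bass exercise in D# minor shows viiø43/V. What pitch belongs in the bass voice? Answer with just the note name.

The applied chord viiø43/V is rooted on G##: G##-B#-D#-F##.
The figure 43 means second inversion — the fifth is in the bass.

D#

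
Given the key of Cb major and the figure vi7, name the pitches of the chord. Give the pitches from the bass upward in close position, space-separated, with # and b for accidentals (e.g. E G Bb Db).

Ab Cb Eb Gb

The numeral's case and figure indicate a minor seventh chord. In Cb major its root, the sixth degree, is Ab.
That chord is spelled Ab-Cb-Eb-Gb.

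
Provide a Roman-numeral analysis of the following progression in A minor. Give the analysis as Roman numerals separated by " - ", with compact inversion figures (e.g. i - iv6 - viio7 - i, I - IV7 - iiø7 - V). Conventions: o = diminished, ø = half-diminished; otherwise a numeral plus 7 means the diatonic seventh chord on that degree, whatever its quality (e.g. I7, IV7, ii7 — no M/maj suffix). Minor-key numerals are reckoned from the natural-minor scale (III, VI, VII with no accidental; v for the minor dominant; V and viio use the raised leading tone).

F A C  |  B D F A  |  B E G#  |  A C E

F-A-C: root F is the submediant; major triad there is VI.
B-D-F-A: half-diminished seventh chord on B = scale degree 2 → iiø7.
B-E-G#: major triad on E = scale degree 5 → V64.
A-C-E: minor triad on A = scale degree 1 → i.

VI - iiø7 - V64 - i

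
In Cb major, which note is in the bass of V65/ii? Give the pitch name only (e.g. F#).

The applied chord V65/ii is rooted on Ab: Ab-C-Eb-Gb.
The figure 65 means first inversion — the third is in the bass.

C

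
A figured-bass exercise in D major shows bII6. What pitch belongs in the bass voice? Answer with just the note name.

bII in D major has root Eb; the chord is Eb-G-Bb.
The figure 6 means first inversion — the third is in the bass.

G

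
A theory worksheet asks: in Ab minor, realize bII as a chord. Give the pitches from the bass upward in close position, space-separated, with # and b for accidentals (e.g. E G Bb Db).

Bbb Db Fb

Scale degree 2 in Ab minor is Bb; lowering it a half step gives Bbb. bII is the Neapolitan chord — a major triad on the lowered second degree.
So the chord is Bbb-Db-Fb, a major triad.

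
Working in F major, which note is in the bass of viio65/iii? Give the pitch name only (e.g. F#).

B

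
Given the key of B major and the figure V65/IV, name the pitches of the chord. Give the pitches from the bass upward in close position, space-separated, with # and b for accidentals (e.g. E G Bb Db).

V65/IV is a secondary dominant — the dominant seventh of IV. IV in B major is E, so the applied chord's root is B, a perfect fifth above.
Building a dominant seventh chord on B gives B-D#-F#-A.
The figured bass 65 indicates first inversion, placing the third (D#) in the bass: D#-F#-A-B.

D# F# A B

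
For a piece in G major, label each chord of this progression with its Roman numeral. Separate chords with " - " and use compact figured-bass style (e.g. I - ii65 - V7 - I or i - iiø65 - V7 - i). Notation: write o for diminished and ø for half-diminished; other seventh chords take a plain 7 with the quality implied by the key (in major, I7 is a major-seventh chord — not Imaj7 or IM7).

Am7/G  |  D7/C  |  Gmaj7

ii42 - V42 - I7

Am7/G has root A, degree 2 in G major, so ii42.
D7/C: root D is the dominant; dominant seventh chord there is V42.
Gmaj7: major seventh chord on G = scale degree 1 → I7.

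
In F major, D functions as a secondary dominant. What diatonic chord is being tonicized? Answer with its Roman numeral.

ii

The chord is a major triad on D.
A dominant resolves down a perfect fifth: D → G. In F major, G is scale degree 2, i.e. ii.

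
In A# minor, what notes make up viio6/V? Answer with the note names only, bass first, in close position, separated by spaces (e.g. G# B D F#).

F## A# D##

The slash marks an applied leading-tone chord: viio of V. In A# minor, V is E#, so the leading tone to it is D##, a half step below.
Building a diminished triad on D## gives D##-F##-A#.
With the 6 figure the chord is in first inversion; from the bass F## upward in close position it reads F##-A#-D##.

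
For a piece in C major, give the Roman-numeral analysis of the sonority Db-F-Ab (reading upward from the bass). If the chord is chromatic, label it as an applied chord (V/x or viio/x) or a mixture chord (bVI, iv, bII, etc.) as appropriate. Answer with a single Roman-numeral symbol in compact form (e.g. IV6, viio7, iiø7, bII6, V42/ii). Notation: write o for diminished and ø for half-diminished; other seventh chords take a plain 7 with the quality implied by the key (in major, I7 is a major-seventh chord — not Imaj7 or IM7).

bII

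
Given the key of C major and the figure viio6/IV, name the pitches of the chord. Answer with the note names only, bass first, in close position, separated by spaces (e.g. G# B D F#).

G Bb E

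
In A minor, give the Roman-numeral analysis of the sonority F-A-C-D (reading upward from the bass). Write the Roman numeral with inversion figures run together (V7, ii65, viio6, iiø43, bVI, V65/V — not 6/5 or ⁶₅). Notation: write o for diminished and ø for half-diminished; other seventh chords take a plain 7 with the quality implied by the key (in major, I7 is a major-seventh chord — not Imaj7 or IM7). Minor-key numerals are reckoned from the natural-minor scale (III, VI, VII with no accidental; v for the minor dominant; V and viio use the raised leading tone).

Stacked in thirds the chord is D-F-A-C: a minor seventh chord on D.
D is scale degree 4 in A minor, and a minor seventh chord on that degree is written iv7.
With F in the bass the chord is in first inversion, so the figured bass is 65.

iv65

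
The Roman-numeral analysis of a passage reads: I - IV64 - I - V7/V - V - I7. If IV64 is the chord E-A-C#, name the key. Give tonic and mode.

IV64 is given as E-A-C# — a major triad with root A.
Counting down 3 scale steps from A places the tonic on E; a major triad on degree 4 is diatonic only in major.

E major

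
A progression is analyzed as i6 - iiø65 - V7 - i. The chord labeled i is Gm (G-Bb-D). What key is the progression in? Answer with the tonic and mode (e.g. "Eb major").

G minor

i is given as G-Bb-D — a minor triad with root G.
If G is scale degree 1 and the mode makes that degree carry a minor triad, the tonic is G and the mode is minor.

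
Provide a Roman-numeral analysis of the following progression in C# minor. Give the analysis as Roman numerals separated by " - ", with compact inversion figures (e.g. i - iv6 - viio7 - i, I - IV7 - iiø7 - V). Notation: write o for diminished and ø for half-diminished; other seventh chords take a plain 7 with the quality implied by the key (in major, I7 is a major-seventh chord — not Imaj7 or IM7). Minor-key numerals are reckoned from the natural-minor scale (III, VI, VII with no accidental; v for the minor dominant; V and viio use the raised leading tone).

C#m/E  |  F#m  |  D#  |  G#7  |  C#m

i6 - iv - V/V - V7 - i

C#m/E: root C# is the tonic; minor triad there is i6.
F#m has root F#, degree 4 in C# minor, so iv.
D#: a major triad on D#, the applied dominant of V → V/V.
G#7: root G# is the dominant; dominant seventh chord there is V7.
C#m has root C#, degree 1 in C# minor, so i.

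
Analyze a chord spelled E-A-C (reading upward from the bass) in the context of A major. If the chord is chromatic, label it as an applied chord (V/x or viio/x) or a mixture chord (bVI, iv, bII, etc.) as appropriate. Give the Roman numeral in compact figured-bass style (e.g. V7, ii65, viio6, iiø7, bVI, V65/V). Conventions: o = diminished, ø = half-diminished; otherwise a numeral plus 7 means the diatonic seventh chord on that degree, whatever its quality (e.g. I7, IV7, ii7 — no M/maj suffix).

i64

The pitches A-C-E form a minor triad rooted on A.
A is the first degree of A major. This is the minor tonic, borrowed from the parallel minor.
With E in the bass the chord is in second inversion, so the figured bass is 64.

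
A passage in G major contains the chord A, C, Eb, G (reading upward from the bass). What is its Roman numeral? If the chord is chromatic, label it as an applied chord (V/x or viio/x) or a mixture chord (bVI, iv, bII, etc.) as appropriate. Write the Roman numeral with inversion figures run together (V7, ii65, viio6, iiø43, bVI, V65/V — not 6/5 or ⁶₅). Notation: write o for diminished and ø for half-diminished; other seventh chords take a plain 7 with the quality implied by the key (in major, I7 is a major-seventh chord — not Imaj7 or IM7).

iiø7

Stacked in thirds the chord is A-C-Eb-G: a half-diminished seventh chord on A.
A is the second degree of G major. This is the half-diminished supertonic seventh, borrowed from the parallel minor.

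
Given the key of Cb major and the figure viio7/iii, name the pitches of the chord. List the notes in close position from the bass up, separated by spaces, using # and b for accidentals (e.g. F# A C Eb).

The slash marks an applied leading-tone chord: viio of iii. In Cb major, iii is Eb, so the leading tone to it is D, a half step below.
Building a fully diminished seventh chord on D gives D-F-Ab-Cb.

D F Ab Cb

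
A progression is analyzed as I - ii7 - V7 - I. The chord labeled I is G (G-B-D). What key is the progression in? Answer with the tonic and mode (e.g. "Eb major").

G major

The anchor chord is a major triad on G, labeled I.
If G is scale degree 1 and the mode makes that degree carry a major triad, the tonic is G and the mode is major.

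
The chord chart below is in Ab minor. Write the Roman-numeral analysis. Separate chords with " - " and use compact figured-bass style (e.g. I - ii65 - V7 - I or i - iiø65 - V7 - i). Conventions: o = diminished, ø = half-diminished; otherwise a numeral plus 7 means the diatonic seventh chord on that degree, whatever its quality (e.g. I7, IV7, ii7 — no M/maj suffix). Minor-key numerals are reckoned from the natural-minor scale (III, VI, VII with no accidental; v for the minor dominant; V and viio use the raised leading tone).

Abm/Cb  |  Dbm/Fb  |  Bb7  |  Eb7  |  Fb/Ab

i6 - iv6 - V7/V - V7 - VI6

Abm/Cb: root Ab is the tonic; minor triad there is i6.
Dbm/Fb: minor triad on Db = scale degree 4 → iv6.
Bb7 is the secondary dominant of V (dominant seventh chord on Bb): V7/V.
Eb7 has root Eb, degree 5 in Ab minor, so V7.
Fb/Ab has root Fb, degree 6 in Ab minor, so VI6.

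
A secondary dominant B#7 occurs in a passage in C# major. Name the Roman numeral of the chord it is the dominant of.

iii

The chord is a dominant seventh chord on B#.
A dominant resolves down a perfect fifth: B# → E#. In C# major, E# is scale degree 3, i.e. iii.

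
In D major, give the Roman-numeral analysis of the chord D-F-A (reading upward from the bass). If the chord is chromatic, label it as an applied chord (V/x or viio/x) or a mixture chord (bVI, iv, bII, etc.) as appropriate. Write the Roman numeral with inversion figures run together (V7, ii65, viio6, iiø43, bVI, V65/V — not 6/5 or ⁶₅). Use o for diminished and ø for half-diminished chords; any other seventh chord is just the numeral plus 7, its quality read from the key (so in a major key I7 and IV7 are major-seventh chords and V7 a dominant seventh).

Stacked in thirds the chord is D-F-A: a minor triad on D.
D is the first degree of D major. This is the minor tonic, borrowed from the parallel minor.

i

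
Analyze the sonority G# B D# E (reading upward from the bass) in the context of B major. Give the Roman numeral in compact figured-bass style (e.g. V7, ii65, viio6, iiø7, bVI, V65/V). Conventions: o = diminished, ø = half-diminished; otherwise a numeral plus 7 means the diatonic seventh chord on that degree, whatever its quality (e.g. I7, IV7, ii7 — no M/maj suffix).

IV65

Stacked in thirds the chord is E-G#-B-D#: a major seventh chord on E.
In B major, E is the subdominant; the diatonic major seventh chord there is IV7.
With G# in the bass the chord is in first inversion, so the figured bass is 65.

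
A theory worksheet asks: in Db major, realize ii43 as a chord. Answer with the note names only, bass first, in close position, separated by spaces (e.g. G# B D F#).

Bb Db Eb Gb

The numeral's case and figure indicate a minor seventh chord. In Db major its root, the supertonic, is Eb.
Stacking thirds from Eb gives Eb-Gb-Bb-Db.
With the 43 figure the chord is in second inversion; from the bass Bb upward in close position it reads Bb-Db-Eb-Gb.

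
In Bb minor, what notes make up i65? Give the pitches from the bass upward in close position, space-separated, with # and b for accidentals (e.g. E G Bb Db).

The numeral's case and figure indicate a minor seventh chord. In Bb minor its root, the tonic, is Bb.
That chord is spelled Bb-Db-F-Ab.
The figured bass 65 indicates first inversion, placing the third (Db) in the bass: Db-F-Ab-Bb.

Db F Ab Bb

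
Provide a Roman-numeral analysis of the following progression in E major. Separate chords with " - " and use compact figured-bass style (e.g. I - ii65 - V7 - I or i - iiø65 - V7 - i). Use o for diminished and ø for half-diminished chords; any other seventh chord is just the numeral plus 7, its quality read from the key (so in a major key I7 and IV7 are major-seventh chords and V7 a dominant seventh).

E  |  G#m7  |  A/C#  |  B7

I - iii7 - IV6 - V7

E: root E is the tonic; major triad there is I.
G#m7 has root G#, degree 3 in E major, so iii7.
A/C# has root A, degree 4 in E major, so IV6.
B7 has root B, degree 5 in E major, so V7.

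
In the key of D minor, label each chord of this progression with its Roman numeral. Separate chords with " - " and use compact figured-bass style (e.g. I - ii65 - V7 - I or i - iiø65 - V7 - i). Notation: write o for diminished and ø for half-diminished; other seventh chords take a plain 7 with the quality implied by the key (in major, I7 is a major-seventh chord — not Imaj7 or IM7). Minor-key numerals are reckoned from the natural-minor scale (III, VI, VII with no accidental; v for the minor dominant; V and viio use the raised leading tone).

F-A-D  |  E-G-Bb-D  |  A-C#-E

i6 - iiø7 - V

F-A-D: minor triad on D = scale degree 1 → i6.
E-G-Bb-D has root E, degree 2 in D minor, so iiø7.
A-C#-E: major triad on A = scale degree 5 → V.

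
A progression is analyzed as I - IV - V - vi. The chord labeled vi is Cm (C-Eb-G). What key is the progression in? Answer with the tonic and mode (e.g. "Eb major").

Eb major

The anchor chord is a minor triad on C, labeled vi.
vi on C implies C is the submediant; that puts the tonic at Eb, and the lowercase numeral fits major mode.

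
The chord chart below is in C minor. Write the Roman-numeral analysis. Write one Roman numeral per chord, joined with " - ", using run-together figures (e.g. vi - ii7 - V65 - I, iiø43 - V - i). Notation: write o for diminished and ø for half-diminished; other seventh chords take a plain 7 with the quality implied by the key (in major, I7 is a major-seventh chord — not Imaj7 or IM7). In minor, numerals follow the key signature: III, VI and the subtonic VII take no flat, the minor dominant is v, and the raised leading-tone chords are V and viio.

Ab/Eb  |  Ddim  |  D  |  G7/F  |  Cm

Ab/Eb has root Ab, degree 6 in C minor, so VI64.
Ddim: root D is the supertonic; diminished triad there is iio.
D is the secondary dominant of V (major triad on D): V/V.
G7/F has root G, degree 5 in C minor, so V42.
Cm has root C, degree 1 in C minor, so i.

VI64 - iio - V/V - V42 - i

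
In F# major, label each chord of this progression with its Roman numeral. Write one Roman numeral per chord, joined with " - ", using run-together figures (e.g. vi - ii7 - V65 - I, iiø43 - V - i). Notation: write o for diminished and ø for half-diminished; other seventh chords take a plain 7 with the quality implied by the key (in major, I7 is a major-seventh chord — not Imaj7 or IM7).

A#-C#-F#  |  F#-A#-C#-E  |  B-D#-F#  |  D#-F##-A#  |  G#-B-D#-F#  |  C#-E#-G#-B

I6 - V7/IV - IV - V/ii - ii7 - V7

A#-C#-F#: major triad on F# = scale degree 1 → I6.
F#-A#-C#-E: chromatic; F# is V of IV, so V7/IV.
B-D#-F# has root B, degree 4 in F# major, so IV.
D#-F##-A# is the secondary dominant of ii (major triad on D#): V/ii.
G#-B-D#-F#: root G# is the supertonic; minor seventh chord there is ii7.
C#-E#-G#-B: root C# is the dominant; dominant seventh chord there is V7.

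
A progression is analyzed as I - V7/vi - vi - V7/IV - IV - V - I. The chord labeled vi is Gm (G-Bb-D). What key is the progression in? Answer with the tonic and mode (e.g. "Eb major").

Bb major

The anchor chord is a minor triad on G, labeled vi.
vi on G implies G is the submediant; that puts the tonic at Bb, and the lowercase numeral fits major mode.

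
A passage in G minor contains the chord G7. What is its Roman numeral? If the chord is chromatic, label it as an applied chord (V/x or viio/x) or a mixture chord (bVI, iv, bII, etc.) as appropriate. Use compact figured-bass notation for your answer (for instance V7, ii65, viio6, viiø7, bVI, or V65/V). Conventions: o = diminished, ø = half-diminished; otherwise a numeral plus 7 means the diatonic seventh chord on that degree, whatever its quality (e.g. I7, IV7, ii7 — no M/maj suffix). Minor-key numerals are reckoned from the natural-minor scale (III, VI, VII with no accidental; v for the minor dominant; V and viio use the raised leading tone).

V7/iv

The pitches G-B-D-F form a dominant seventh chord rooted on G.
G is not a diatonic chord root with this quality in G minor, but it lies a perfect fifth above C (iv), so the chord functions as an applied dominant of iv.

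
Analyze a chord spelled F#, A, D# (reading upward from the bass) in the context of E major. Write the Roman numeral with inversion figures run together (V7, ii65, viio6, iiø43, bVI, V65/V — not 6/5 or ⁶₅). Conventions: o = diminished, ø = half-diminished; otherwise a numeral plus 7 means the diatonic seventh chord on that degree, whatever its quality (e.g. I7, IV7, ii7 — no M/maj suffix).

Stacked in thirds the chord is D#-F#-A: a diminished triad on D#.
D# is scale degree 7 in E major, and a diminished triad on that degree is written viio.
With F# in the bass the chord is in first inversion, so the figured bass is 6.

viio6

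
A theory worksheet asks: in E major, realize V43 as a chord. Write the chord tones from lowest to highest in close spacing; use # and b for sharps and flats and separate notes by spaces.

The numeral's case and figure indicate a dominant seventh chord. In E major its root, the dominant, is B.
That chord is spelled B-D#-F#-A.
With the 43 figure the chord is in second inversion; from the bass F# upward in close position it reads F#-A-B-D#.

F# A B D#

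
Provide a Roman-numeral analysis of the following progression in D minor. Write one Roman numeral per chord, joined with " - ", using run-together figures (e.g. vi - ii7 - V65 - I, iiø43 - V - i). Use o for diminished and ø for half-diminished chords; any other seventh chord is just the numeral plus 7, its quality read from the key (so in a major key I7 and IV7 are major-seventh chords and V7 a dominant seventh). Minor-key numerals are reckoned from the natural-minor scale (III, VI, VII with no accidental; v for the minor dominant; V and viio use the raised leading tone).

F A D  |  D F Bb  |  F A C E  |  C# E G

i6 - VI6 - III7 - viio

F-A-D: minor triad on D = scale degree 1 → i6.
D-F-Bb: major triad on Bb = scale degree 6 → VI6.
F-A-C-E: major seventh chord on F = scale degree 3 → III7.
C#-E-G: root C# is the leading tone; diminished triad there is viio.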